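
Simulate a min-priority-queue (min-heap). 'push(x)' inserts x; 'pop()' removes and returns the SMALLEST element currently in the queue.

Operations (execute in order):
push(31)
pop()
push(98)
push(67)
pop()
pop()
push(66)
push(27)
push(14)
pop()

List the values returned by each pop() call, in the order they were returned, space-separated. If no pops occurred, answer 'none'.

push(31): heap contents = [31]
pop() → 31: heap contents = []
push(98): heap contents = [98]
push(67): heap contents = [67, 98]
pop() → 67: heap contents = [98]
pop() → 98: heap contents = []
push(66): heap contents = [66]
push(27): heap contents = [27, 66]
push(14): heap contents = [14, 27, 66]
pop() → 14: heap contents = [27, 66]

Answer: 31 67 98 14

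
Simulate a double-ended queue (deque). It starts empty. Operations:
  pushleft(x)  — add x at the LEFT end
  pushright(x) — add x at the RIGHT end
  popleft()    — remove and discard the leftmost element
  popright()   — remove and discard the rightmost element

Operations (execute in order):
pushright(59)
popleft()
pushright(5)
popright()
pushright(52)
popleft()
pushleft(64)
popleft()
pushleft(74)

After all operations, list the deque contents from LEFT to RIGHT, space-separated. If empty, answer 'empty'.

pushright(59): [59]
popleft(): []
pushright(5): [5]
popright(): []
pushright(52): [52]
popleft(): []
pushleft(64): [64]
popleft(): []
pushleft(74): [74]

Answer: 74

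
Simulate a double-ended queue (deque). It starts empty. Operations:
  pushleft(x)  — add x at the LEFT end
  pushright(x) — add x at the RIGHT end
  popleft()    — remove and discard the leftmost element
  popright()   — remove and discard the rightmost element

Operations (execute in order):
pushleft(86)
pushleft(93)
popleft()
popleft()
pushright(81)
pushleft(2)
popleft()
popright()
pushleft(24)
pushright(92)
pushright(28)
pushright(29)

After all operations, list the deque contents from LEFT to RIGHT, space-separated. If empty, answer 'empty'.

Answer: 24 92 28 29

Derivation:
pushleft(86): [86]
pushleft(93): [93, 86]
popleft(): [86]
popleft(): []
pushright(81): [81]
pushleft(2): [2, 81]
popleft(): [81]
popright(): []
pushleft(24): [24]
pushright(92): [24, 92]
pushright(28): [24, 92, 28]
pushright(29): [24, 92, 28, 29]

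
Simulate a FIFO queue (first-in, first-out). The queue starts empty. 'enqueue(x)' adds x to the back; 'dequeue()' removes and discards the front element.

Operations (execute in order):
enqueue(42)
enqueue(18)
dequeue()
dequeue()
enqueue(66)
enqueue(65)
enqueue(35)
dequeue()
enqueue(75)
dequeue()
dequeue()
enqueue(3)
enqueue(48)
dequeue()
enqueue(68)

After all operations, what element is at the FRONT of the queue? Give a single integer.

enqueue(42): queue = [42]
enqueue(18): queue = [42, 18]
dequeue(): queue = [18]
dequeue(): queue = []
enqueue(66): queue = [66]
enqueue(65): queue = [66, 65]
enqueue(35): queue = [66, 65, 35]
dequeue(): queue = [65, 35]
enqueue(75): queue = [65, 35, 75]
dequeue(): queue = [35, 75]
dequeue(): queue = [75]
enqueue(3): queue = [75, 3]
enqueue(48): queue = [75, 3, 48]
dequeue(): queue = [3, 48]
enqueue(68): queue = [3, 48, 68]

Answer: 3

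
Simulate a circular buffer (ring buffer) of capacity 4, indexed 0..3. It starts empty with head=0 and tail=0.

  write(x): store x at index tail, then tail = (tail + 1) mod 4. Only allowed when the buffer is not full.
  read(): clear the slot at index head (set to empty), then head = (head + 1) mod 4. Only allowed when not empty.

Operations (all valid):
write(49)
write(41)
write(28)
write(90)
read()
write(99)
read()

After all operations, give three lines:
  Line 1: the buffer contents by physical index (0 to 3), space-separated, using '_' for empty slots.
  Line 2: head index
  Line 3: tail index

write(49): buf=[49 _ _ _], head=0, tail=1, size=1
write(41): buf=[49 41 _ _], head=0, tail=2, size=2
write(28): buf=[49 41 28 _], head=0, tail=3, size=3
write(90): buf=[49 41 28 90], head=0, tail=0, size=4
read(): buf=[_ 41 28 90], head=1, tail=0, size=3
write(99): buf=[99 41 28 90], head=1, tail=1, size=4
read(): buf=[99 _ 28 90], head=2, tail=1, size=3

Answer: 99 _ 28 90
2
1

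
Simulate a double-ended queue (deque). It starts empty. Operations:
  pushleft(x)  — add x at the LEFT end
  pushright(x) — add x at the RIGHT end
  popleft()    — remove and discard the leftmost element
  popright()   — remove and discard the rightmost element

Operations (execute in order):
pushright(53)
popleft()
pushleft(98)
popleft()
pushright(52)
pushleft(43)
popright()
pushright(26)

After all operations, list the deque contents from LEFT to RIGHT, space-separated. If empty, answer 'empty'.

pushright(53): [53]
popleft(): []
pushleft(98): [98]
popleft(): []
pushright(52): [52]
pushleft(43): [43, 52]
popright(): [43]
pushright(26): [43, 26]

Answer: 43 26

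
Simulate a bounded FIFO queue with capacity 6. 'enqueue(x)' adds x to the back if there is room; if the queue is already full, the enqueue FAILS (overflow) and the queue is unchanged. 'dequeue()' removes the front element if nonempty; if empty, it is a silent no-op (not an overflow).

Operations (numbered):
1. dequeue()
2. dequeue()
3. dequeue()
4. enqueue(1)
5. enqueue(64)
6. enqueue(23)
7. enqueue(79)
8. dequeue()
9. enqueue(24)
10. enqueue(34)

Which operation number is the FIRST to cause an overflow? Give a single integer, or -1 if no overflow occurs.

Answer: -1

Derivation:
1. dequeue(): empty, no-op, size=0
2. dequeue(): empty, no-op, size=0
3. dequeue(): empty, no-op, size=0
4. enqueue(1): size=1
5. enqueue(64): size=2
6. enqueue(23): size=3
7. enqueue(79): size=4
8. dequeue(): size=3
9. enqueue(24): size=4
10. enqueue(34): size=5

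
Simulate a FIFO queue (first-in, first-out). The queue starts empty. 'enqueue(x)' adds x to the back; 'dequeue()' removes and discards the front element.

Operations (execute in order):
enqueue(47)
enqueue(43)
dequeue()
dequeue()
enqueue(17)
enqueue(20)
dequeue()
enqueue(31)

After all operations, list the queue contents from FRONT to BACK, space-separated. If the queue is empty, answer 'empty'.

Answer: 20 31

Derivation:
enqueue(47): [47]
enqueue(43): [47, 43]
dequeue(): [43]
dequeue(): []
enqueue(17): [17]
enqueue(20): [17, 20]
dequeue(): [20]
enqueue(31): [20, 31]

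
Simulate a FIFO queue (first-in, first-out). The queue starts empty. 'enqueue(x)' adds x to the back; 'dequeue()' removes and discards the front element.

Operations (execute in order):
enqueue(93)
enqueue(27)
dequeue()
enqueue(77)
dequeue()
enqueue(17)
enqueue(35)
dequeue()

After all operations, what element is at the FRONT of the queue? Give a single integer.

Answer: 17

Derivation:
enqueue(93): queue = [93]
enqueue(27): queue = [93, 27]
dequeue(): queue = [27]
enqueue(77): queue = [27, 77]
dequeue(): queue = [77]
enqueue(17): queue = [77, 17]
enqueue(35): queue = [77, 17, 35]
dequeue(): queue = [17, 35]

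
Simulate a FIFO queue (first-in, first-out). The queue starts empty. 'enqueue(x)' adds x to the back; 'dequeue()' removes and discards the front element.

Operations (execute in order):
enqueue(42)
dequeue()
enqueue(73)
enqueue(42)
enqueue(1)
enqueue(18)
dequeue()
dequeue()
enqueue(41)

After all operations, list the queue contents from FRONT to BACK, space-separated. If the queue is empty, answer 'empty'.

enqueue(42): [42]
dequeue(): []
enqueue(73): [73]
enqueue(42): [73, 42]
enqueue(1): [73, 42, 1]
enqueue(18): [73, 42, 1, 18]
dequeue(): [42, 1, 18]
dequeue(): [1, 18]
enqueue(41): [1, 18, 41]

Answer: 1 18 41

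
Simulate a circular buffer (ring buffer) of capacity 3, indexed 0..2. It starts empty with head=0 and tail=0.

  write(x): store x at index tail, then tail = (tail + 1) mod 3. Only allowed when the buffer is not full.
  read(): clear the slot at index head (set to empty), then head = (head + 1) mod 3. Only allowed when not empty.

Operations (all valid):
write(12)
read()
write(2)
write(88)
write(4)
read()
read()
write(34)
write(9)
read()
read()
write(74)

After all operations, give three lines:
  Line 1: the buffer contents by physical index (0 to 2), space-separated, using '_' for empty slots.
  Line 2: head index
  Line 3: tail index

write(12): buf=[12 _ _], head=0, tail=1, size=1
read(): buf=[_ _ _], head=1, tail=1, size=0
write(2): buf=[_ 2 _], head=1, tail=2, size=1
write(88): buf=[_ 2 88], head=1, tail=0, size=2
write(4): buf=[4 2 88], head=1, tail=1, size=3
read(): buf=[4 _ 88], head=2, tail=1, size=2
read(): buf=[4 _ _], head=0, tail=1, size=1
write(34): buf=[4 34 _], head=0, tail=2, size=2
write(9): buf=[4 34 9], head=0, tail=0, size=3
read(): buf=[_ 34 9], head=1, tail=0, size=2
read(): buf=[_ _ 9], head=2, tail=0, size=1
write(74): buf=[74 _ 9], head=2, tail=1, size=2

Answer: 74 _ 9
2
1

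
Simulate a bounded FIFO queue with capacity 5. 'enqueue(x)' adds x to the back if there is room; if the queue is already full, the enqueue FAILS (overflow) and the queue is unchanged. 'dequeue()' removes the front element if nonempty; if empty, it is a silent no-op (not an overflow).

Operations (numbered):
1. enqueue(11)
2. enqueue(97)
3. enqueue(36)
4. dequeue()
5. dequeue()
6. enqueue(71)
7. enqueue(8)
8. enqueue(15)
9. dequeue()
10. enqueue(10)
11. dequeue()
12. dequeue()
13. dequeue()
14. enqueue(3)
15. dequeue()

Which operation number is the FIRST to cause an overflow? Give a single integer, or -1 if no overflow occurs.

Answer: -1

Derivation:
1. enqueue(11): size=1
2. enqueue(97): size=2
3. enqueue(36): size=3
4. dequeue(): size=2
5. dequeue(): size=1
6. enqueue(71): size=2
7. enqueue(8): size=3
8. enqueue(15): size=4
9. dequeue(): size=3
10. enqueue(10): size=4
11. dequeue(): size=3
12. dequeue(): size=2
13. dequeue(): size=1
14. enqueue(3): size=2
15. dequeue(): size=1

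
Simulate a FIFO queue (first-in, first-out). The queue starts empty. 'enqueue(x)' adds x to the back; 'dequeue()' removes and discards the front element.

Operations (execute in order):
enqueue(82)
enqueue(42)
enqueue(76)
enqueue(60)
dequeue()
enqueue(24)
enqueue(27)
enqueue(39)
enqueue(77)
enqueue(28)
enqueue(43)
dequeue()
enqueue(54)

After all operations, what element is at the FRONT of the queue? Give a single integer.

Answer: 76

Derivation:
enqueue(82): queue = [82]
enqueue(42): queue = [82, 42]
enqueue(76): queue = [82, 42, 76]
enqueue(60): queue = [82, 42, 76, 60]
dequeue(): queue = [42, 76, 60]
enqueue(24): queue = [42, 76, 60, 24]
enqueue(27): queue = [42, 76, 60, 24, 27]
enqueue(39): queue = [42, 76, 60, 24, 27, 39]
enqueue(77): queue = [42, 76, 60, 24, 27, 39, 77]
enqueue(28): queue = [42, 76, 60, 24, 27, 39, 77, 28]
enqueue(43): queue = [42, 76, 60, 24, 27, 39, 77, 28, 43]
dequeue(): queue = [76, 60, 24, 27, 39, 77, 28, 43]
enqueue(54): queue = [76, 60, 24, 27, 39, 77, 28, 43, 54]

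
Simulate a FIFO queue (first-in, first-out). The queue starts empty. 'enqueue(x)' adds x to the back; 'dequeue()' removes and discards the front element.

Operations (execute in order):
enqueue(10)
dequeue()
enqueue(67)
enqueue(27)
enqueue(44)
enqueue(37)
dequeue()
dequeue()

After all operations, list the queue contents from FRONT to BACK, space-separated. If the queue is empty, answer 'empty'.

Answer: 44 37

Derivation:
enqueue(10): [10]
dequeue(): []
enqueue(67): [67]
enqueue(27): [67, 27]
enqueue(44): [67, 27, 44]
enqueue(37): [67, 27, 44, 37]
dequeue(): [27, 44, 37]
dequeue(): [44, 37]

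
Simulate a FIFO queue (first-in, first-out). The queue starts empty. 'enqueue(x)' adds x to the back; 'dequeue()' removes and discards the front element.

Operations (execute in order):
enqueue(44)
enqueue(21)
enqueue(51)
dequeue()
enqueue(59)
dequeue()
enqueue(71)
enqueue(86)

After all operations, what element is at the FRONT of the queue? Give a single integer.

enqueue(44): queue = [44]
enqueue(21): queue = [44, 21]
enqueue(51): queue = [44, 21, 51]
dequeue(): queue = [21, 51]
enqueue(59): queue = [21, 51, 59]
dequeue(): queue = [51, 59]
enqueue(71): queue = [51, 59, 71]
enqueue(86): queue = [51, 59, 71, 86]

Answer: 51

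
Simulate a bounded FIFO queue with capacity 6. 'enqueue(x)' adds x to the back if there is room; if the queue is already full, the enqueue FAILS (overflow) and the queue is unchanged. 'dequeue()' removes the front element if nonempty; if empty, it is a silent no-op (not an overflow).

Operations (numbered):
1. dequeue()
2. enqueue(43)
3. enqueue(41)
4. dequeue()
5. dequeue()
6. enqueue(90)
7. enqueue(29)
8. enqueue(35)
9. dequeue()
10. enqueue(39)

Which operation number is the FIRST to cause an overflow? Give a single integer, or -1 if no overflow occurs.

1. dequeue(): empty, no-op, size=0
2. enqueue(43): size=1
3. enqueue(41): size=2
4. dequeue(): size=1
5. dequeue(): size=0
6. enqueue(90): size=1
7. enqueue(29): size=2
8. enqueue(35): size=3
9. dequeue(): size=2
10. enqueue(39): size=3

Answer: -1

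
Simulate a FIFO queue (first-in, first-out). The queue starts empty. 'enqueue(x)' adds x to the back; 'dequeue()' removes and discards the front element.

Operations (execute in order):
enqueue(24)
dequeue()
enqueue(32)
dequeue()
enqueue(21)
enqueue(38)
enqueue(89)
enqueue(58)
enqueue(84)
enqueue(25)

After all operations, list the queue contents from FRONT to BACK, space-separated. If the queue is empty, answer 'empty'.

enqueue(24): [24]
dequeue(): []
enqueue(32): [32]
dequeue(): []
enqueue(21): [21]
enqueue(38): [21, 38]
enqueue(89): [21, 38, 89]
enqueue(58): [21, 38, 89, 58]
enqueue(84): [21, 38, 89, 58, 84]
enqueue(25): [21, 38, 89, 58, 84, 25]

Answer: 21 38 89 58 84 25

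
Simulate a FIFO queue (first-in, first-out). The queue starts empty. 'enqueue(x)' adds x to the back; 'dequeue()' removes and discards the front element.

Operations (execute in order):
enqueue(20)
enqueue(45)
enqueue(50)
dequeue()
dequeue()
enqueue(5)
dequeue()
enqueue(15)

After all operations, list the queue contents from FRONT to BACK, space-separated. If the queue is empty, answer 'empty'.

Answer: 5 15

Derivation:
enqueue(20): [20]
enqueue(45): [20, 45]
enqueue(50): [20, 45, 50]
dequeue(): [45, 50]
dequeue(): [50]
enqueue(5): [50, 5]
dequeue(): [5]
enqueue(15): [5, 15]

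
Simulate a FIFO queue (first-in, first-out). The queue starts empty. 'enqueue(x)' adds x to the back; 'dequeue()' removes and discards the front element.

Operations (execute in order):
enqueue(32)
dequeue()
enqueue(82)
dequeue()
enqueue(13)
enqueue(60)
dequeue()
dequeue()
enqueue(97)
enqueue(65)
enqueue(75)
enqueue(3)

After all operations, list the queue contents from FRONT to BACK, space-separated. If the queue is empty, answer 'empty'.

enqueue(32): [32]
dequeue(): []
enqueue(82): [82]
dequeue(): []
enqueue(13): [13]
enqueue(60): [13, 60]
dequeue(): [60]
dequeue(): []
enqueue(97): [97]
enqueue(65): [97, 65]
enqueue(75): [97, 65, 75]
enqueue(3): [97, 65, 75, 3]

Answer: 97 65 75 3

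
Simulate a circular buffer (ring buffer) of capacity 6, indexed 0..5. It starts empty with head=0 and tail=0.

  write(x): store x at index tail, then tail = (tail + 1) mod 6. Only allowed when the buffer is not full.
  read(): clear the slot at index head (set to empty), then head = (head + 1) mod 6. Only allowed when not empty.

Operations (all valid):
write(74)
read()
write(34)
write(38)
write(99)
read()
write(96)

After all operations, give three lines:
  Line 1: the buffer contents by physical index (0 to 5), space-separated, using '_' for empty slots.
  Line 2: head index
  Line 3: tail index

write(74): buf=[74 _ _ _ _ _], head=0, tail=1, size=1
read(): buf=[_ _ _ _ _ _], head=1, tail=1, size=0
write(34): buf=[_ 34 _ _ _ _], head=1, tail=2, size=1
write(38): buf=[_ 34 38 _ _ _], head=1, tail=3, size=2
write(99): buf=[_ 34 38 99 _ _], head=1, tail=4, size=3
read(): buf=[_ _ 38 99 _ _], head=2, tail=4, size=2
write(96): buf=[_ _ 38 99 96 _], head=2, tail=5, size=3

Answer: _ _ 38 99 96 _
2
5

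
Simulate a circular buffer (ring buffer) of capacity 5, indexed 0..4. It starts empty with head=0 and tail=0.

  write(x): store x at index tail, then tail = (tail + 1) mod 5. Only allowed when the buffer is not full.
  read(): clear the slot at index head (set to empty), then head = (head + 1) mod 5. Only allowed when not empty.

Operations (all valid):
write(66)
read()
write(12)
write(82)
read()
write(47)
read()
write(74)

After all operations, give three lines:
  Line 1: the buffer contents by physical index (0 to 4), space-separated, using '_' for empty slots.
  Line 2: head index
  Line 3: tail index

Answer: _ _ _ 47 74
3
0

Derivation:
write(66): buf=[66 _ _ _ _], head=0, tail=1, size=1
read(): buf=[_ _ _ _ _], head=1, tail=1, size=0
write(12): buf=[_ 12 _ _ _], head=1, tail=2, size=1
write(82): buf=[_ 12 82 _ _], head=1, tail=3, size=2
read(): buf=[_ _ 82 _ _], head=2, tail=3, size=1
write(47): buf=[_ _ 82 47 _], head=2, tail=4, size=2
read(): buf=[_ _ _ 47 _], head=3, tail=4, size=1
write(74): buf=[_ _ _ 47 74], head=3, tail=0, size=2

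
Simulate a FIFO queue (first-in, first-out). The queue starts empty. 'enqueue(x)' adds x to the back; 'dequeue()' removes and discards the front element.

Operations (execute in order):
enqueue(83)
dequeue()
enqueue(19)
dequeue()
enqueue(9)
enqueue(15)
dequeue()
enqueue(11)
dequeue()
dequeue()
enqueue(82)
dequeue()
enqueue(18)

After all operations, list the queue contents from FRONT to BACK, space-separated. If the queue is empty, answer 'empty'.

Answer: 18

Derivation:
enqueue(83): [83]
dequeue(): []
enqueue(19): [19]
dequeue(): []
enqueue(9): [9]
enqueue(15): [9, 15]
dequeue(): [15]
enqueue(11): [15, 11]
dequeue(): [11]
dequeue(): []
enqueue(82): [82]
dequeue(): []
enqueue(18): [18]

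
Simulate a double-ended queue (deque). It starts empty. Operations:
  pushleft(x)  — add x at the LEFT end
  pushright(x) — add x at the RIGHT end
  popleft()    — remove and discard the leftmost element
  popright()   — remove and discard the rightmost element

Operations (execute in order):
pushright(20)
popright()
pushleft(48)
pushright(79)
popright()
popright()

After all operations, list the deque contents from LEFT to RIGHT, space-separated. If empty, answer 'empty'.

pushright(20): [20]
popright(): []
pushleft(48): [48]
pushright(79): [48, 79]
popright(): [48]
popright(): []

Answer: empty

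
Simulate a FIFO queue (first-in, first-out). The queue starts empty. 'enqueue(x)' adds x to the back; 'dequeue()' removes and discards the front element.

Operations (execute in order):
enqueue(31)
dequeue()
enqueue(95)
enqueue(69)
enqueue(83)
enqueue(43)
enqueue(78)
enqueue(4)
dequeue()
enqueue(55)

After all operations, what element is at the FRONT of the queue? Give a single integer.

Answer: 69

Derivation:
enqueue(31): queue = [31]
dequeue(): queue = []
enqueue(95): queue = [95]
enqueue(69): queue = [95, 69]
enqueue(83): queue = [95, 69, 83]
enqueue(43): queue = [95, 69, 83, 43]
enqueue(78): queue = [95, 69, 83, 43, 78]
enqueue(4): queue = [95, 69, 83, 43, 78, 4]
dequeue(): queue = [69, 83, 43, 78, 4]
enqueue(55): queue = [69, 83, 43, 78, 4, 55]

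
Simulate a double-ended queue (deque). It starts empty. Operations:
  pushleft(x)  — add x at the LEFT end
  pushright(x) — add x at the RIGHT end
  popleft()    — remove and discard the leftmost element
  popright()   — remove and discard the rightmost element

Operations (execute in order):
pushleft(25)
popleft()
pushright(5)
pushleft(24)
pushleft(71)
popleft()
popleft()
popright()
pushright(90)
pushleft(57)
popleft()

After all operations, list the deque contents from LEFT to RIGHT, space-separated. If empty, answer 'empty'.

pushleft(25): [25]
popleft(): []
pushright(5): [5]
pushleft(24): [24, 5]
pushleft(71): [71, 24, 5]
popleft(): [24, 5]
popleft(): [5]
popright(): []
pushright(90): [90]
pushleft(57): [57, 90]
popleft(): [90]

Answer: 90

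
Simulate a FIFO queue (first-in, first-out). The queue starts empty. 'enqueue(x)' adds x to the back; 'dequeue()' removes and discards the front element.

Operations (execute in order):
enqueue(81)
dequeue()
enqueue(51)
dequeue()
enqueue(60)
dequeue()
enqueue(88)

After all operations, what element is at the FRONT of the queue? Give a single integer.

enqueue(81): queue = [81]
dequeue(): queue = []
enqueue(51): queue = [51]
dequeue(): queue = []
enqueue(60): queue = [60]
dequeue(): queue = []
enqueue(88): queue = [88]

Answer: 88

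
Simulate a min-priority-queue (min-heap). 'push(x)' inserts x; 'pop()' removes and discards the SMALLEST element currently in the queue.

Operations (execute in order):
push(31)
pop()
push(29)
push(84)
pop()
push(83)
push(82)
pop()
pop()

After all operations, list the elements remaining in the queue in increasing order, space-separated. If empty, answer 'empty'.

push(31): heap contents = [31]
pop() → 31: heap contents = []
push(29): heap contents = [29]
push(84): heap contents = [29, 84]
pop() → 29: heap contents = [84]
push(83): heap contents = [83, 84]
push(82): heap contents = [82, 83, 84]
pop() → 82: heap contents = [83, 84]
pop() → 83: heap contents = [84]

Answer: 84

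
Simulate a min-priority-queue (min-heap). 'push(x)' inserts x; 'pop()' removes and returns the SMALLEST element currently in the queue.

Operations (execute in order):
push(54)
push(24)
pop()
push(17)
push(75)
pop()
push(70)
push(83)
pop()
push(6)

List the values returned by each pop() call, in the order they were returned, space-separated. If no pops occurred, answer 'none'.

push(54): heap contents = [54]
push(24): heap contents = [24, 54]
pop() → 24: heap contents = [54]
push(17): heap contents = [17, 54]
push(75): heap contents = [17, 54, 75]
pop() → 17: heap contents = [54, 75]
push(70): heap contents = [54, 70, 75]
push(83): heap contents = [54, 70, 75, 83]
pop() → 54: heap contents = [70, 75, 83]
push(6): heap contents = [6, 70, 75, 83]

Answer: 24 17 54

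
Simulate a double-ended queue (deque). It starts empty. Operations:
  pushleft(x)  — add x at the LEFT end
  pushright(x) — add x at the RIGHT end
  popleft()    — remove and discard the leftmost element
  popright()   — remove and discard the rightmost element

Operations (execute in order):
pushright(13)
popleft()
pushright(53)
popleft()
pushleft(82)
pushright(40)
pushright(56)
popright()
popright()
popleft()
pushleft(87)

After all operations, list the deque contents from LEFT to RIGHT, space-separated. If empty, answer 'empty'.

Answer: 87

Derivation:
pushright(13): [13]
popleft(): []
pushright(53): [53]
popleft(): []
pushleft(82): [82]
pushright(40): [82, 40]
pushright(56): [82, 40, 56]
popright(): [82, 40]
popright(): [82]
popleft(): []
pushleft(87): [87]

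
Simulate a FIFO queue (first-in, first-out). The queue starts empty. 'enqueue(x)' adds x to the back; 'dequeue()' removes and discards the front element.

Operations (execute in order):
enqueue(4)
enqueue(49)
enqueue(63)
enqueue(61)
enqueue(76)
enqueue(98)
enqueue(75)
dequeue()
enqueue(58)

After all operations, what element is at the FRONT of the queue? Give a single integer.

enqueue(4): queue = [4]
enqueue(49): queue = [4, 49]
enqueue(63): queue = [4, 49, 63]
enqueue(61): queue = [4, 49, 63, 61]
enqueue(76): queue = [4, 49, 63, 61, 76]
enqueue(98): queue = [4, 49, 63, 61, 76, 98]
enqueue(75): queue = [4, 49, 63, 61, 76, 98, 75]
dequeue(): queue = [49, 63, 61, 76, 98, 75]
enqueue(58): queue = [49, 63, 61, 76, 98, 75, 58]

Answer: 49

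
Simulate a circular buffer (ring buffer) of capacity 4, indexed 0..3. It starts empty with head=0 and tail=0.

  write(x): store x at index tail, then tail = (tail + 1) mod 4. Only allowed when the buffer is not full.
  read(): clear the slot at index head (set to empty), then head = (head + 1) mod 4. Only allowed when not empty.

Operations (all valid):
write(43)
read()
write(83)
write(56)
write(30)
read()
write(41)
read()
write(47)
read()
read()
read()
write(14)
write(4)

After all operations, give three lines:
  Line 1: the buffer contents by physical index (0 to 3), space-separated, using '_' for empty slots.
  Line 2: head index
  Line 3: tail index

write(43): buf=[43 _ _ _], head=0, tail=1, size=1
read(): buf=[_ _ _ _], head=1, tail=1, size=0
write(83): buf=[_ 83 _ _], head=1, tail=2, size=1
write(56): buf=[_ 83 56 _], head=1, tail=3, size=2
write(30): buf=[_ 83 56 30], head=1, tail=0, size=3
read(): buf=[_ _ 56 30], head=2, tail=0, size=2
write(41): buf=[41 _ 56 30], head=2, tail=1, size=3
read(): buf=[41 _ _ 30], head=3, tail=1, size=2
write(47): buf=[41 47 _ 30], head=3, tail=2, size=3
read(): buf=[41 47 _ _], head=0, tail=2, size=2
read(): buf=[_ 47 _ _], head=1, tail=2, size=1
read(): buf=[_ _ _ _], head=2, tail=2, size=0
write(14): buf=[_ _ 14 _], head=2, tail=3, size=1
write(4): buf=[_ _ 14 4], head=2, tail=0, size=2

Answer: _ _ 14 4
2
0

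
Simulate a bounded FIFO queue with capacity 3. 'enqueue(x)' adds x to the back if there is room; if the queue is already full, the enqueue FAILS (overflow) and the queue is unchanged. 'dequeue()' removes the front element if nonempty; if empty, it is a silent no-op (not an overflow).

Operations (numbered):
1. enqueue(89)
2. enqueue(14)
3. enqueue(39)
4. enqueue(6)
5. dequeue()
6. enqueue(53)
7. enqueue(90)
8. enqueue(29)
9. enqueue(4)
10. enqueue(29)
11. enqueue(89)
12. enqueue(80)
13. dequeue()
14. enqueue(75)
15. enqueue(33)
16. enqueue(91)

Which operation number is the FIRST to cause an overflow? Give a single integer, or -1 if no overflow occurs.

Answer: 4

Derivation:
1. enqueue(89): size=1
2. enqueue(14): size=2
3. enqueue(39): size=3
4. enqueue(6): size=3=cap → OVERFLOW (fail)
5. dequeue(): size=2
6. enqueue(53): size=3
7. enqueue(90): size=3=cap → OVERFLOW (fail)
8. enqueue(29): size=3=cap → OVERFLOW (fail)
9. enqueue(4): size=3=cap → OVERFLOW (fail)
10. enqueue(29): size=3=cap → OVERFLOW (fail)
11. enqueue(89): size=3=cap → OVERFLOW (fail)
12. enqueue(80): size=3=cap → OVERFLOW (fail)
13. dequeue(): size=2
14. enqueue(75): size=3
15. enqueue(33): size=3=cap → OVERFLOW (fail)
16. enqueue(91): size=3=cap → OVERFLOW (fail)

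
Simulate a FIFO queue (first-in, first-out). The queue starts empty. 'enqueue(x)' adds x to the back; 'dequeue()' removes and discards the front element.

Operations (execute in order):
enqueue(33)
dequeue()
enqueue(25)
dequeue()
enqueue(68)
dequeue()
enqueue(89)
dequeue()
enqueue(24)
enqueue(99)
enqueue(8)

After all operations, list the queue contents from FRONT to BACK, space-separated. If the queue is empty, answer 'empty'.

Answer: 24 99 8

Derivation:
enqueue(33): [33]
dequeue(): []
enqueue(25): [25]
dequeue(): []
enqueue(68): [68]
dequeue(): []
enqueue(89): [89]
dequeue(): []
enqueue(24): [24]
enqueue(99): [24, 99]
enqueue(8): [24, 99, 8]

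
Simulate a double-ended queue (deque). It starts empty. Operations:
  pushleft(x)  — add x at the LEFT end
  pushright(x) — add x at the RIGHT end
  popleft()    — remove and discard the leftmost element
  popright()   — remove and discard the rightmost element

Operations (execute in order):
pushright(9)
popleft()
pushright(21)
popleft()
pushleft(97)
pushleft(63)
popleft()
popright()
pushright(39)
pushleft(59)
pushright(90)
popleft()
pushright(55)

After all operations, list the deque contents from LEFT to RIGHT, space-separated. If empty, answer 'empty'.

pushright(9): [9]
popleft(): []
pushright(21): [21]
popleft(): []
pushleft(97): [97]
pushleft(63): [63, 97]
popleft(): [97]
popright(): []
pushright(39): [39]
pushleft(59): [59, 39]
pushright(90): [59, 39, 90]
popleft(): [39, 90]
pushright(55): [39, 90, 55]

Answer: 39 90 55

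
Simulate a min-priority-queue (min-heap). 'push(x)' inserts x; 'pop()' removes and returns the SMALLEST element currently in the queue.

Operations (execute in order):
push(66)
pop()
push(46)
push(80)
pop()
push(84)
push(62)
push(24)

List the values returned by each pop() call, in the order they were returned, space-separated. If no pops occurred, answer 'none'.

push(66): heap contents = [66]
pop() → 66: heap contents = []
push(46): heap contents = [46]
push(80): heap contents = [46, 80]
pop() → 46: heap contents = [80]
push(84): heap contents = [80, 84]
push(62): heap contents = [62, 80, 84]
push(24): heap contents = [24, 62, 80, 84]

Answer: 66 46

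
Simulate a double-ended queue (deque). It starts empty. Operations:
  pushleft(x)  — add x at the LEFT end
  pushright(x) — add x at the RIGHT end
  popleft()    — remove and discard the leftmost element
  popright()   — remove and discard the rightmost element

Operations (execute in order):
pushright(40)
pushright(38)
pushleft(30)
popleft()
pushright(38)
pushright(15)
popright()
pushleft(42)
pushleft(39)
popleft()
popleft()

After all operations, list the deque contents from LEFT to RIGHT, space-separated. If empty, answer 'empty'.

Answer: 40 38 38

Derivation:
pushright(40): [40]
pushright(38): [40, 38]
pushleft(30): [30, 40, 38]
popleft(): [40, 38]
pushright(38): [40, 38, 38]
pushright(15): [40, 38, 38, 15]
popright(): [40, 38, 38]
pushleft(42): [42, 40, 38, 38]
pushleft(39): [39, 42, 40, 38, 38]
popleft(): [42, 40, 38, 38]
popleft(): [40, 38, 38]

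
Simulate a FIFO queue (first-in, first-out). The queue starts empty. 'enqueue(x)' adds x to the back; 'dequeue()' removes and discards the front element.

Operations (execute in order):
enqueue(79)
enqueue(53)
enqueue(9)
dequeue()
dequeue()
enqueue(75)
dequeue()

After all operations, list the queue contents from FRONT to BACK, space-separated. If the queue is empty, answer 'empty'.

enqueue(79): [79]
enqueue(53): [79, 53]
enqueue(9): [79, 53, 9]
dequeue(): [53, 9]
dequeue(): [9]
enqueue(75): [9, 75]
dequeue(): [75]

Answer: 75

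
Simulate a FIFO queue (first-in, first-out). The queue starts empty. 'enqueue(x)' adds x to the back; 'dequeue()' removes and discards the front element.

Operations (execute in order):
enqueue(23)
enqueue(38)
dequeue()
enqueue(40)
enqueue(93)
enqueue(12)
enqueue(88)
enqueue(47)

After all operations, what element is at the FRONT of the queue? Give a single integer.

Answer: 38

Derivation:
enqueue(23): queue = [23]
enqueue(38): queue = [23, 38]
dequeue(): queue = [38]
enqueue(40): queue = [38, 40]
enqueue(93): queue = [38, 40, 93]
enqueue(12): queue = [38, 40, 93, 12]
enqueue(88): queue = [38, 40, 93, 12, 88]
enqueue(47): queue = [38, 40, 93, 12, 88, 47]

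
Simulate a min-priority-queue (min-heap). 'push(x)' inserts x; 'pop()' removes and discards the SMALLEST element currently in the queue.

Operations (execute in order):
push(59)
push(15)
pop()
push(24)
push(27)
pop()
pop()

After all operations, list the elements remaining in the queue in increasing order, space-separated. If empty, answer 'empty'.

push(59): heap contents = [59]
push(15): heap contents = [15, 59]
pop() → 15: heap contents = [59]
push(24): heap contents = [24, 59]
push(27): heap contents = [24, 27, 59]
pop() → 24: heap contents = [27, 59]
pop() → 27: heap contents = [59]

Answer: 59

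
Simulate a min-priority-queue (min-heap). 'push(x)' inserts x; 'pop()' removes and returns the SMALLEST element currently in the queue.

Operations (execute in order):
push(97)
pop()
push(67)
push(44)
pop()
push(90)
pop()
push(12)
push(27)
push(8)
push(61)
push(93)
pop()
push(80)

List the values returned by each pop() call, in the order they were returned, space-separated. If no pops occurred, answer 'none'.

Answer: 97 44 67 8

Derivation:
push(97): heap contents = [97]
pop() → 97: heap contents = []
push(67): heap contents = [67]
push(44): heap contents = [44, 67]
pop() → 44: heap contents = [67]
push(90): heap contents = [67, 90]
pop() → 67: heap contents = [90]
push(12): heap contents = [12, 90]
push(27): heap contents = [12, 27, 90]
push(8): heap contents = [8, 12, 27, 90]
push(61): heap contents = [8, 12, 27, 61, 90]
push(93): heap contents = [8, 12, 27, 61, 90, 93]
pop() → 8: heap contents = [12, 27, 61, 90, 93]
push(80): heap contents = [12, 27, 61, 80, 90, 93]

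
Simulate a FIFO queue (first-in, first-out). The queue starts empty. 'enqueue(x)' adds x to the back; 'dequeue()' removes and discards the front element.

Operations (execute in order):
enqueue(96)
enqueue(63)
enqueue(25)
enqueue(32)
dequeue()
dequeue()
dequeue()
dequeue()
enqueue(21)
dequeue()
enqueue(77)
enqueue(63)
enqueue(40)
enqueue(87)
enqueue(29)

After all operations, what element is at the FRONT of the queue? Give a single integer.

Answer: 77

Derivation:
enqueue(96): queue = [96]
enqueue(63): queue = [96, 63]
enqueue(25): queue = [96, 63, 25]
enqueue(32): queue = [96, 63, 25, 32]
dequeue(): queue = [63, 25, 32]
dequeue(): queue = [25, 32]
dequeue(): queue = [32]
dequeue(): queue = []
enqueue(21): queue = [21]
dequeue(): queue = []
enqueue(77): queue = [77]
enqueue(63): queue = [77, 63]
enqueue(40): queue = [77, 63, 40]
enqueue(87): queue = [77, 63, 40, 87]
enqueue(29): queue = [77, 63, 40, 87, 29]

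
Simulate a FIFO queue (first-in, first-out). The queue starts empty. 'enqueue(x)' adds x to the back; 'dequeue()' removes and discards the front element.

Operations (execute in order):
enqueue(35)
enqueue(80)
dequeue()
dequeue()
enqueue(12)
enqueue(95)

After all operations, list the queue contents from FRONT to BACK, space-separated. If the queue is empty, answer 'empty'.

enqueue(35): [35]
enqueue(80): [35, 80]
dequeue(): [80]
dequeue(): []
enqueue(12): [12]
enqueue(95): [12, 95]

Answer: 12 95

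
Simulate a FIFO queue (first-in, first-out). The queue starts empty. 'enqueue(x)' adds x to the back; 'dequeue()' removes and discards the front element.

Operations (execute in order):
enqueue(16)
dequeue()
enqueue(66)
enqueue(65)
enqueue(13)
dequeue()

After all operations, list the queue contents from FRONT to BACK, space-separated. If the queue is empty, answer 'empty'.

Answer: 65 13

Derivation:
enqueue(16): [16]
dequeue(): []
enqueue(66): [66]
enqueue(65): [66, 65]
enqueue(13): [66, 65, 13]
dequeue(): [65, 13]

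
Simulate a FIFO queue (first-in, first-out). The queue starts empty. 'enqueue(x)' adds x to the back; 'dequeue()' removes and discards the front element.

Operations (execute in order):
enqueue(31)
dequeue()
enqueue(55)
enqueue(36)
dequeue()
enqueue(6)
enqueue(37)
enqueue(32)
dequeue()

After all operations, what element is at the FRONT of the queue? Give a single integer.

enqueue(31): queue = [31]
dequeue(): queue = []
enqueue(55): queue = [55]
enqueue(36): queue = [55, 36]
dequeue(): queue = [36]
enqueue(6): queue = [36, 6]
enqueue(37): queue = [36, 6, 37]
enqueue(32): queue = [36, 6, 37, 32]
dequeue(): queue = [6, 37, 32]

Answer: 6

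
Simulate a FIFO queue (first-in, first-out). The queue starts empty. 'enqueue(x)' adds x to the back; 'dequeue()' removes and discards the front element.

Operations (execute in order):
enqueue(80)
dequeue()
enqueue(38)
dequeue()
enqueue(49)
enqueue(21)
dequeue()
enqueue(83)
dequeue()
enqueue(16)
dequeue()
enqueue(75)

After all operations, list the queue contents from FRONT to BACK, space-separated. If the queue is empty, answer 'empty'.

enqueue(80): [80]
dequeue(): []
enqueue(38): [38]
dequeue(): []
enqueue(49): [49]
enqueue(21): [49, 21]
dequeue(): [21]
enqueue(83): [21, 83]
dequeue(): [83]
enqueue(16): [83, 16]
dequeue(): [16]
enqueue(75): [16, 75]

Answer: 16 75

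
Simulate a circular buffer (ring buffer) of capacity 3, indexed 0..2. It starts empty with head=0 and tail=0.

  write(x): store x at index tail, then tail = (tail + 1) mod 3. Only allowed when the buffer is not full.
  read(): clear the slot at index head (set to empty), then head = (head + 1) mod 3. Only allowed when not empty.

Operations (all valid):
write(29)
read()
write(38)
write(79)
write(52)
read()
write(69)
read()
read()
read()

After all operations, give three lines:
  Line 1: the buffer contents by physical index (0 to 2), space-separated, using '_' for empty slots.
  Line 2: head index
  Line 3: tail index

Answer: _ _ _
2
2

Derivation:
write(29): buf=[29 _ _], head=0, tail=1, size=1
read(): buf=[_ _ _], head=1, tail=1, size=0
write(38): buf=[_ 38 _], head=1, tail=2, size=1
write(79): buf=[_ 38 79], head=1, tail=0, size=2
write(52): buf=[52 38 79], head=1, tail=1, size=3
read(): buf=[52 _ 79], head=2, tail=1, size=2
write(69): buf=[52 69 79], head=2, tail=2, size=3
read(): buf=[52 69 _], head=0, tail=2, size=2
read(): buf=[_ 69 _], head=1, tail=2, size=1
read(): buf=[_ _ _], head=2, tail=2, size=0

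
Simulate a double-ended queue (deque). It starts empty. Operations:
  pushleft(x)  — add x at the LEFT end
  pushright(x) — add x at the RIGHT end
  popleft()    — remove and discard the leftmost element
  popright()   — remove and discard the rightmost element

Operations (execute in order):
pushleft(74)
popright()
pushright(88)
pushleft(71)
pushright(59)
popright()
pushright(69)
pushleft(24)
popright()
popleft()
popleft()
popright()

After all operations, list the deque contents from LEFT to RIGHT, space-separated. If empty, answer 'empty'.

pushleft(74): [74]
popright(): []
pushright(88): [88]
pushleft(71): [71, 88]
pushright(59): [71, 88, 59]
popright(): [71, 88]
pushright(69): [71, 88, 69]
pushleft(24): [24, 71, 88, 69]
popright(): [24, 71, 88]
popleft(): [71, 88]
popleft(): [88]
popright(): []

Answer: empty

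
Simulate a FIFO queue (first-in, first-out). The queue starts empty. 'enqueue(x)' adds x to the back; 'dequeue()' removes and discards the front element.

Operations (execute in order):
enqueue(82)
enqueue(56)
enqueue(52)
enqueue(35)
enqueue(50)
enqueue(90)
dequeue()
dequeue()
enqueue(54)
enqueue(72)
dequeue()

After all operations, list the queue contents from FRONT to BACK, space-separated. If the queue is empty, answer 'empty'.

enqueue(82): [82]
enqueue(56): [82, 56]
enqueue(52): [82, 56, 52]
enqueue(35): [82, 56, 52, 35]
enqueue(50): [82, 56, 52, 35, 50]
enqueue(90): [82, 56, 52, 35, 50, 90]
dequeue(): [56, 52, 35, 50, 90]
dequeue(): [52, 35, 50, 90]
enqueue(54): [52, 35, 50, 90, 54]
enqueue(72): [52, 35, 50, 90, 54, 72]
dequeue(): [35, 50, 90, 54, 72]

Answer: 35 50 90 54 72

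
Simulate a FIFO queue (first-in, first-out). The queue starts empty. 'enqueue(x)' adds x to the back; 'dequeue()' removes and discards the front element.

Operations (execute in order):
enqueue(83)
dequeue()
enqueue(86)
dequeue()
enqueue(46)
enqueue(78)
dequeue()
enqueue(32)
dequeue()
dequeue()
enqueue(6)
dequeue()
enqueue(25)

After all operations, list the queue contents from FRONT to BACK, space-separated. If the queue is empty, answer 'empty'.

Answer: 25

Derivation:
enqueue(83): [83]
dequeue(): []
enqueue(86): [86]
dequeue(): []
enqueue(46): [46]
enqueue(78): [46, 78]
dequeue(): [78]
enqueue(32): [78, 32]
dequeue(): [32]
dequeue(): []
enqueue(6): [6]
dequeue(): []
enqueue(25): [25]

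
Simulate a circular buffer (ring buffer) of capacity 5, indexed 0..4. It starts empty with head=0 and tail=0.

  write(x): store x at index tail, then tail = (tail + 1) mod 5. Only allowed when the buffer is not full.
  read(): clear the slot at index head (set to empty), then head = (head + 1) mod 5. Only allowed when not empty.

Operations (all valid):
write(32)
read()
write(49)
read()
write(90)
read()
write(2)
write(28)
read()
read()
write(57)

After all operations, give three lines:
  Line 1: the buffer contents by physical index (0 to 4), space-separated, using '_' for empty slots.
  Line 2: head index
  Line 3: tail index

write(32): buf=[32 _ _ _ _], head=0, tail=1, size=1
read(): buf=[_ _ _ _ _], head=1, tail=1, size=0
write(49): buf=[_ 49 _ _ _], head=1, tail=2, size=1
read(): buf=[_ _ _ _ _], head=2, tail=2, size=0
write(90): buf=[_ _ 90 _ _], head=2, tail=3, size=1
read(): buf=[_ _ _ _ _], head=3, tail=3, size=0
write(2): buf=[_ _ _ 2 _], head=3, tail=4, size=1
write(28): buf=[_ _ _ 2 28], head=3, tail=0, size=2
read(): buf=[_ _ _ _ 28], head=4, tail=0, size=1
read(): buf=[_ _ _ _ _], head=0, tail=0, size=0
write(57): buf=[57 _ _ _ _], head=0, tail=1, size=1

Answer: 57 _ _ _ _
0
1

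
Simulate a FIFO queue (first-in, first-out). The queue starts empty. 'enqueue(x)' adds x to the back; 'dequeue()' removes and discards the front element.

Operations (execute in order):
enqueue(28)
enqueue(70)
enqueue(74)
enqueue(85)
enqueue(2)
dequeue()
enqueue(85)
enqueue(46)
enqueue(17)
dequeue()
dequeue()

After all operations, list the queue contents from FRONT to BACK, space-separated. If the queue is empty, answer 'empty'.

enqueue(28): [28]
enqueue(70): [28, 70]
enqueue(74): [28, 70, 74]
enqueue(85): [28, 70, 74, 85]
enqueue(2): [28, 70, 74, 85, 2]
dequeue(): [70, 74, 85, 2]
enqueue(85): [70, 74, 85, 2, 85]
enqueue(46): [70, 74, 85, 2, 85, 46]
enqueue(17): [70, 74, 85, 2, 85, 46, 17]
dequeue(): [74, 85, 2, 85, 46, 17]
dequeue(): [85, 2, 85, 46, 17]

Answer: 85 2 85 46 17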